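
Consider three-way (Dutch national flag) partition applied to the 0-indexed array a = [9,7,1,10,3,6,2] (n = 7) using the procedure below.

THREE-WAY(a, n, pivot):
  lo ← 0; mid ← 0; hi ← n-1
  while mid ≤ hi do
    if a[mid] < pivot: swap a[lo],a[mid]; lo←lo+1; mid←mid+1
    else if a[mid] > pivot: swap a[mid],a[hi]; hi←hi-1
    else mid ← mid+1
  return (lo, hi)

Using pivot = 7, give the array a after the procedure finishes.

lo=0 mid=0 hi=6
9>7: swap(0,6), hi=5 ⇒ [2,7,1,10,3,6,9]
2<7: swap(0,0), lo=1 mid=1 ⇒ [2,7,1,10,3,6,9]
7=7: mid=2
1<7: swap(1,2), lo=2 mid=3 ⇒ [2,1,7,10,3,6,9]
10>7: swap(3,5), hi=4 ⇒ [2,1,7,6,3,10,9]
6<7: swap(2,3), lo=3 mid=4 ⇒ [2,1,6,7,3,10,9]
3<7: swap(3,4), lo=4 mid=5 ⇒ [2,1,6,3,7,10,9]
done. lo=4 hi=4; a=[2,1,6,3,7,10,9]

[2,1,6,3,7,10,9]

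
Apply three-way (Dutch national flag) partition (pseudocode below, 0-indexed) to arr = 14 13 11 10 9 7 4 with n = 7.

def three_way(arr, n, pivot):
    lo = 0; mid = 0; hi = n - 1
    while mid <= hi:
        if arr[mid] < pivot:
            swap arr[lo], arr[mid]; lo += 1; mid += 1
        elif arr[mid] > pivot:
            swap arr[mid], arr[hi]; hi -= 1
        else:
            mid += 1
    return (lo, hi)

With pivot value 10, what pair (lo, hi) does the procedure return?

lo=0 mid=0 hi=6
14>10: swap(0,6), hi=5 ⇒ 4 13 11 10 9 7 14
4<10: swap(0,0), lo=1 mid=1 ⇒ 4 13 11 10 9 7 14
13>10: swap(1,5), hi=4 ⇒ 4 7 11 10 9 13 14
7<10: swap(1,1), lo=2 mid=2 ⇒ 4 7 11 10 9 13 14
11>10: swap(2,4), hi=3 ⇒ 4 7 9 10 11 13 14
9<10: swap(2,2), lo=3 mid=3 ⇒ 4 7 9 10 11 13 14
10=10: mid=4
done. lo=3 hi=3; arr=4 7 9 10 11 13 14

(3, 3)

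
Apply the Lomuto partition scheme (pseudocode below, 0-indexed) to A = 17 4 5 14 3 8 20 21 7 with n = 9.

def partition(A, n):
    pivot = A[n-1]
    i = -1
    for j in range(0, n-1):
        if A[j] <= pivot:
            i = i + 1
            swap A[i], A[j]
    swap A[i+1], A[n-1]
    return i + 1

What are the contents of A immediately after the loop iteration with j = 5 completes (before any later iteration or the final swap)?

4 5 3 14 17 8 20 21 7

pivot = A[8] = 7; i = -1
j=0: A[0]=17 > 7 → no swap
j=1: A[1]=4 ≤ 7 → i=0, swap A[0],A[1] → 4 17 5 14 3 8 20 21 7
j=2: A[2]=5 ≤ 7 → i=1, swap A[1],A[2] → 4 5 17 14 3 8 20 21 7
j=3: A[3]=14 > 7 → no swap
j=4: A[4]=3 ≤ 7 → i=2, swap A[2],A[4] → 4 5 3 14 17 8 20 21 7
j=5: A[5]=8 > 7 → no swap
(after j=5) A = 4 5 3 14 17 8 20 21 7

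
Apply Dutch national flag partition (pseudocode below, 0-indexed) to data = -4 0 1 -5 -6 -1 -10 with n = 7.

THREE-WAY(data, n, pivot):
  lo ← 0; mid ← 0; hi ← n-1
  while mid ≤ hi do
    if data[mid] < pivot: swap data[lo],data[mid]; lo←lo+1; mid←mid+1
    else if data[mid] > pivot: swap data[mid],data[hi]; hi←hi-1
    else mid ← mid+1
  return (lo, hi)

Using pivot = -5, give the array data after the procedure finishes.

-10 -6 -5 1 -1 0 -4

pivot = -5; lo=0, mid=0, hi=6
data[mid]=-4>-5: swap data[0],data[6]; hi=5 → -10 0 1 -5 -6 -1 -4
data[mid]=-10<-5: swap data[0],data[0]; lo=1,mid=1 → -10 0 1 -5 -6 -1 -4
data[mid]=0>-5: swap data[1],data[5]; hi=4 → -10 -1 1 -5 -6 0 -4
data[mid]=-1>-5: swap data[1],data[4]; hi=3 → -10 -6 1 -5 -1 0 -4
data[mid]=-6<-5: swap data[1],data[1]; lo=2,mid=2 → -10 -6 1 -5 -1 0 -4
data[mid]=1>-5: swap data[2],data[3]; hi=2 → -10 -6 -5 1 -1 0 -4
data[mid]=-5=-5: mid=3
end: lo=2, hi=2; data = -10 -6 -5 1 -1 0 -4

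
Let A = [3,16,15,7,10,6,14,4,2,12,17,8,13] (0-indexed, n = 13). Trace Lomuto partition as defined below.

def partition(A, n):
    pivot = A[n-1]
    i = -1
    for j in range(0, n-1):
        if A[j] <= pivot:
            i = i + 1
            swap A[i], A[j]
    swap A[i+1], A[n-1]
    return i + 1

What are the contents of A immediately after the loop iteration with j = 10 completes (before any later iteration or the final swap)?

[3,7,10,6,4,2,12,15,16,14,17,8,13]

pivot=13, i=-1
j=0: 3≤13, i=0, swap(0,0) ⇒ [3,16,15,7,10,6,14,4,2,12,17,8,13]
j=1: 16>13, skip
j=2: 15>13, skip
j=3: 7≤13, i=1, swap(1,3) ⇒ [3,7,15,16,10,6,14,4,2,12,17,8,13]
j=4: 10≤13, i=2, swap(2,4) ⇒ [3,7,10,16,15,6,14,4,2,12,17,8,13]
j=5: 6≤13, i=3, swap(3,5) ⇒ [3,7,10,6,15,16,14,4,2,12,17,8,13]
j=6: 14>13, skip
j=7: 4≤13, i=4, swap(4,7) ⇒ [3,7,10,6,4,16,14,15,2,12,17,8,13]
j=8: 2≤13, i=5, swap(5,8) ⇒ [3,7,10,6,4,2,14,15,16,12,17,8,13]
j=9: 12≤13, i=6, swap(6,9) ⇒ [3,7,10,6,4,2,12,15,16,14,17,8,13]
j=10: 17>13, skip
(after j=10) A = [3,7,10,6,4,2,12,15,16,14,17,8,13]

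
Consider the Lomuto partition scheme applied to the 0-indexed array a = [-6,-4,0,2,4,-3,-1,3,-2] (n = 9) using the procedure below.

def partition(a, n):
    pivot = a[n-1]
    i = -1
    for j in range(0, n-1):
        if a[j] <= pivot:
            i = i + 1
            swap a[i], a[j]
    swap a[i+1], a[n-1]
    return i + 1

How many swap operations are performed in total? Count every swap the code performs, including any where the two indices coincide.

pivot = a[8] = -2; i = -1
j=0: a[0]=-6 ≤ -2 → i=0, swap a[0],a[0] (no change) → [-6,-4,0,2,4,-3,-1,3,-2]
j=1: a[1]=-4 ≤ -2 → i=1, swap a[1],a[1] (no change) → [-6,-4,0,2,4,-3,-1,3,-2]
j=2: a[2]=0 > -2 → no swap
j=3: a[3]=2 > -2 → no swap
j=4: a[4]=4 > -2 → no swap
j=5: a[5]=-3 ≤ -2 → i=2, swap a[2],a[5] → [-6,-4,-3,2,4,0,-1,3,-2]
j=6: a[6]=-1 > -2 → no swap
j=7: a[7]=3 > -2 → no swap
final swap a[3],a[8] → [-6,-4,-3,-2,4,0,-1,3,2]; return 3

4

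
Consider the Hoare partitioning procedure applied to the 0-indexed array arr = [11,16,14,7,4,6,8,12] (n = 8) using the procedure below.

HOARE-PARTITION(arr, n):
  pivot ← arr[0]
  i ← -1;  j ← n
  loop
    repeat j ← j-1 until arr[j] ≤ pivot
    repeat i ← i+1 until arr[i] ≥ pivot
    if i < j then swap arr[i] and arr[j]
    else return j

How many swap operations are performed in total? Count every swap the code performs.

pivot=11
j stops at 6 (8), i stops at 0 (11); swap ⇒ [8,16,14,7,4,6,11,12]
j stops at 5 (6), i stops at 1 (16); swap ⇒ [8,6,14,7,4,16,11,12]
j stops at 4 (4), i stops at 2 (14); swap ⇒ [8,6,4,7,14,16,11,12]
j stops at 3, i stops at 4; i≥j ⇒ return 3. arr=[8,6,4,7,14,16,11,12]

3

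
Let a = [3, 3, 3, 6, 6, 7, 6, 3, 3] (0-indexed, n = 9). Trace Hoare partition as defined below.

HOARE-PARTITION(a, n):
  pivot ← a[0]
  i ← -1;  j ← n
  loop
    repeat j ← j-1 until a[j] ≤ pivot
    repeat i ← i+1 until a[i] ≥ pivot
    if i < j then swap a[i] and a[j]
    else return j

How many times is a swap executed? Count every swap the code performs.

pivot=3
j stops at 8 (3), i stops at 0 (3); swap ⇒ [3, 3, 3, 6, 6, 7, 6, 3, 3]
j stops at 7 (3), i stops at 1 (3); swap ⇒ [3, 3, 3, 6, 6, 7, 6, 3, 3]
j stops at 2, i stops at 2; i≥j ⇒ return 2. a=[3, 3, 3, 6, 6, 7, 6, 3, 3]

2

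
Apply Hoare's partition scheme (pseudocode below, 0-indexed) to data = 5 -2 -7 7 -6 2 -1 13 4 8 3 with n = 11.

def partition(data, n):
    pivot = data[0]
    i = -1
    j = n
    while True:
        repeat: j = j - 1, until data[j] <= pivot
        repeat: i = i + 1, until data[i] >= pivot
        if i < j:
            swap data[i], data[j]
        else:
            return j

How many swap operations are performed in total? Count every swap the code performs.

2

pivot = data[0] = 5; i = -1, j = 11
j→10 (data[10]=3≤5), i→0 (data[0]=5≥5); i<j, swap → 3 -2 -7 7 -6 2 -1 13 4 8 5
j→8 (data[8]=4≤5), i→3 (data[3]=7≥5); i<j, swap → 3 -2 -7 4 -6 2 -1 13 7 8 5
j→6, i→7; i≥j, return j=6. data = 3 -2 -7 4 -6 2 -1 13 7 8 5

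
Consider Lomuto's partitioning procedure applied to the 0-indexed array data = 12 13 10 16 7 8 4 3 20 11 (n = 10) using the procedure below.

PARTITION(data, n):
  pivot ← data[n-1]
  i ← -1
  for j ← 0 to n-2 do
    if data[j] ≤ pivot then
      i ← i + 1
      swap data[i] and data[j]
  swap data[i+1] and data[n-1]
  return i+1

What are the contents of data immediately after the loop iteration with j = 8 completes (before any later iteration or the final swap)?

pivot = data[9] = 11; i = -1
j=0: data[0]=12 > 11 → no swap
j=1: data[1]=13 > 11 → no swap
j=2: data[2]=10 ≤ 11 → i=0, swap data[0],data[2] → 10 13 12 16 7 8 4 3 20 11
j=3: data[3]=16 > 11 → no swap
j=4: data[4]=7 ≤ 11 → i=1, swap data[1],data[4] → 10 7 12 16 13 8 4 3 20 11
j=5: data[5]=8 ≤ 11 → i=2, swap data[2],data[5] → 10 7 8 16 13 12 4 3 20 11
j=6: data[6]=4 ≤ 11 → i=3, swap data[3],data[6] → 10 7 8 4 13 12 16 3 20 11
j=7: data[7]=3 ≤ 11 → i=4, swap data[4],data[7] → 10 7 8 4 3 12 16 13 20 11
j=8: data[8]=20 > 11 → no swap
(after j=8) data = 10 7 8 4 3 12 16 13 20 11

10 7 8 4 3 12 16 13 20 11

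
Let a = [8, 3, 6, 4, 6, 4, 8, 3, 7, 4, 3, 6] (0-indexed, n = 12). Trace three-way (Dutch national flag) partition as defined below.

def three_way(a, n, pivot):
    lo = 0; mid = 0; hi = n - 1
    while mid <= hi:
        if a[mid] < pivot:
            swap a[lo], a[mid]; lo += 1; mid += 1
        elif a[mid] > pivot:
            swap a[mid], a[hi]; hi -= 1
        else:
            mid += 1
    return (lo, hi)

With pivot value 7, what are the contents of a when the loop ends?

[6, 3, 6, 4, 6, 4, 3, 3, 4, 7, 8, 8]

lo=0 mid=0 hi=11
8>7: swap(0,11), hi=10 ⇒ [6, 3, 6, 4, 6, 4, 8, 3, 7, 4, 3, 8]
6<7: swap(0,0), lo=1 mid=1 ⇒ [6, 3, 6, 4, 6, 4, 8, 3, 7, 4, 3, 8]
3<7: swap(1,1), lo=2 mid=2 ⇒ [6, 3, 6, 4, 6, 4, 8, 3, 7, 4, 3, 8]
6<7: swap(2,2), lo=3 mid=3 ⇒ [6, 3, 6, 4, 6, 4, 8, 3, 7, 4, 3, 8]
4<7: swap(3,3), lo=4 mid=4 ⇒ [6, 3, 6, 4, 6, 4, 8, 3, 7, 4, 3, 8]
6<7: swap(4,4), lo=5 mid=5 ⇒ [6, 3, 6, 4, 6, 4, 8, 3, 7, 4, 3, 8]
4<7: swap(5,5), lo=6 mid=6 ⇒ [6, 3, 6, 4, 6, 4, 8, 3, 7, 4, 3, 8]
8>7: swap(6,10), hi=9 ⇒ [6, 3, 6, 4, 6, 4, 3, 3, 7, 4, 8, 8]
3<7: swap(6,6), lo=7 mid=7 ⇒ [6, 3, 6, 4, 6, 4, 3, 3, 7, 4, 8, 8]
3<7: swap(7,7), lo=8 mid=8 ⇒ [6, 3, 6, 4, 6, 4, 3, 3, 7, 4, 8, 8]
7=7: mid=9
4<7: swap(8,9), lo=9 mid=10 ⇒ [6, 3, 6, 4, 6, 4, 3, 3, 4, 7, 8, 8]
done. lo=9 hi=9; a=[6, 3, 6, 4, 6, 4, 3, 3, 4, 7, 8, 8]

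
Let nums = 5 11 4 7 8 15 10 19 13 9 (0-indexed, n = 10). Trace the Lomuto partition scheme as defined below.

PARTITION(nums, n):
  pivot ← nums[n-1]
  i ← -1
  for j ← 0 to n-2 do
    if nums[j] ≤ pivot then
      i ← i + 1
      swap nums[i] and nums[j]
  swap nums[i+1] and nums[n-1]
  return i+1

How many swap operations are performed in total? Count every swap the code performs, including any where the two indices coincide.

pivot = nums[9] = 9; i = -1
j=0: nums[0]=5 ≤ 9 → i=0, swap nums[0],nums[0] (no change) → 5 11 4 7 8 15 10 19 13 9
j=1: nums[1]=11 > 9 → no swap
j=2: nums[2]=4 ≤ 9 → i=1, swap nums[1],nums[2] → 5 4 11 7 8 15 10 19 13 9
j=3: nums[3]=7 ≤ 9 → i=2, swap nums[2],nums[3] → 5 4 7 11 8 15 10 19 13 9
j=4: nums[4]=8 ≤ 9 → i=3, swap nums[3],nums[4] → 5 4 7 8 11 15 10 19 13 9
j=5: nums[5]=15 > 9 → no swap
j=6: nums[6]=10 > 9 → no swap
j=7: nums[7]=19 > 9 → no swap
j=8: nums[8]=13 > 9 → no swap
final swap nums[4],nums[9] → 5 4 7 8 9 15 10 19 13 11; return 4

5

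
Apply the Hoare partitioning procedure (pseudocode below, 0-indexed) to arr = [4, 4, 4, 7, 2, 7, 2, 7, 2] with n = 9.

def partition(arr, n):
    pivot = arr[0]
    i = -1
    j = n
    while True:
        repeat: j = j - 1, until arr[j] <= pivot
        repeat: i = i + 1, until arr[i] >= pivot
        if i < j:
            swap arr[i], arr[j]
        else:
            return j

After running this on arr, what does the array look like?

pivot=4
j stops at 8 (2), i stops at 0 (4); swap ⇒ [2, 4, 4, 7, 2, 7, 2, 7, 4]
j stops at 6 (2), i stops at 1 (4); swap ⇒ [2, 2, 4, 7, 2, 7, 4, 7, 4]
j stops at 4 (2), i stops at 2 (4); swap ⇒ [2, 2, 2, 7, 4, 7, 4, 7, 4]
j stops at 2, i stops at 3; i≥j ⇒ return 2. arr=[2, 2, 2, 7, 4, 7, 4, 7, 4]

[2, 2, 2, 7, 4, 7, 4, 7, 4]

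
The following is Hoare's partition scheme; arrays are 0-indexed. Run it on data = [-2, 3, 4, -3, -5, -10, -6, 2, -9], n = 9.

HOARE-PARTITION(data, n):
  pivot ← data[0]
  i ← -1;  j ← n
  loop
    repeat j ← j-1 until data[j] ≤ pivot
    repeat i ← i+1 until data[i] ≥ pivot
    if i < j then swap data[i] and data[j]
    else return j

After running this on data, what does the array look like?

pivot=-2
j stops at 8 (-9), i stops at 0 (-2); swap ⇒ [-9, 3, 4, -3, -5, -10, -6, 2, -2]
j stops at 6 (-6), i stops at 1 (3); swap ⇒ [-9, -6, 4, -3, -5, -10, 3, 2, -2]
j stops at 5 (-10), i stops at 2 (4); swap ⇒ [-9, -6, -10, -3, -5, 4, 3, 2, -2]
j stops at 4, i stops at 5; i≥j ⇒ return 4. data=[-9, -6, -10, -3, -5, 4, 3, 2, -2]

[-9, -6, -10, -3, -5, 4, 3, 2, -2]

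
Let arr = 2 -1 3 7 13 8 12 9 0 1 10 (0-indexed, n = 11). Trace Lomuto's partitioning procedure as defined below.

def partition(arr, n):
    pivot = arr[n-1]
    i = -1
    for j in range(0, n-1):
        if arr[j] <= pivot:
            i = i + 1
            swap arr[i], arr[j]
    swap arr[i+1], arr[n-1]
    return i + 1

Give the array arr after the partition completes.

pivot = arr[10] = 10; i = -1
j=0: arr[0]=2 ≤ 10 → i=0, swap arr[0],arr[0] (no change) → 2 -1 3 7 13 8 12 9 0 1 10
j=1: arr[1]=-1 ≤ 10 → i=1, swap arr[1],arr[1] (no change) → 2 -1 3 7 13 8 12 9 0 1 10
j=2: arr[2]=3 ≤ 10 → i=2, swap arr[2],arr[2] (no change) → 2 -1 3 7 13 8 12 9 0 1 10
j=3: arr[3]=7 ≤ 10 → i=3, swap arr[3],arr[3] (no change) → 2 -1 3 7 13 8 12 9 0 1 10
j=4: arr[4]=13 > 10 → no swap
j=5: arr[5]=8 ≤ 10 → i=4, swap arr[4],arr[5] → 2 -1 3 7 8 13 12 9 0 1 10
j=6: arr[6]=12 > 10 → no swap
j=7: arr[7]=9 ≤ 10 → i=5, swap arr[5],arr[7] → 2 -1 3 7 8 9 12 13 0 1 10
j=8: arr[8]=0 ≤ 10 → i=6, swap arr[6],arr[8] → 2 -1 3 7 8 9 0 13 12 1 10
j=9: arr[9]=1 ≤ 10 → i=7, swap arr[7],arr[9] → 2 -1 3 7 8 9 0 1 12 13 10
final swap arr[8],arr[10] → 2 -1 3 7 8 9 0 1 10 13 12; return 8

2 -1 3 7 8 9 0 1 10 13 12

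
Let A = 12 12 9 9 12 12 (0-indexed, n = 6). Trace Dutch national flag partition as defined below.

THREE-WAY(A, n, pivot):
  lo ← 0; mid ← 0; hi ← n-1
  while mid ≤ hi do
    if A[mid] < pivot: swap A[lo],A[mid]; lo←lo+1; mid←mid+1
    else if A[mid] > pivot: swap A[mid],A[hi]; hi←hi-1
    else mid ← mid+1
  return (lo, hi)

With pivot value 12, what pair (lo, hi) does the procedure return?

(2, 5)

lo=0 mid=0 hi=5
12=12: mid=1
12=12: mid=2
9<12: swap(0,2), lo=1 mid=3 ⇒ 9 12 12 9 12 12
9<12: swap(1,3), lo=2 mid=4 ⇒ 9 9 12 12 12 12
12=12: mid=5
12=12: mid=6
done. lo=2 hi=5; A=9 9 12 12 12 12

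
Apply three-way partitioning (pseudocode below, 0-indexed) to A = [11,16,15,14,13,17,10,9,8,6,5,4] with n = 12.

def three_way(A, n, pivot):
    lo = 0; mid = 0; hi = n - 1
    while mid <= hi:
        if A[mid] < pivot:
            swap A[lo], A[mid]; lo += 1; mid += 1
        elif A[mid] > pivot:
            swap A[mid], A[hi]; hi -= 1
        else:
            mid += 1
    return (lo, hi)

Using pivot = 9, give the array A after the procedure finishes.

pivot = 9; lo=0, mid=0, hi=11
A[mid]=11>9: swap A[0],A[11]; hi=10 → [4,16,15,14,13,17,10,9,8,6,5,11]
A[mid]=4<9: swap A[0],A[0]; lo=1,mid=1 → [4,16,15,14,13,17,10,9,8,6,5,11]
A[mid]=16>9: swap A[1],A[10]; hi=9 → [4,5,15,14,13,17,10,9,8,6,16,11]
A[mid]=5<9: swap A[1],A[1]; lo=2,mid=2 → [4,5,15,14,13,17,10,9,8,6,16,11]
A[mid]=15>9: swap A[2],A[9]; hi=8 → [4,5,6,14,13,17,10,9,8,15,16,11]
A[mid]=6<9: swap A[2],A[2]; lo=3,mid=3 → [4,5,6,14,13,17,10,9,8,15,16,11]
A[mid]=14>9: swap A[3],A[8]; hi=7 → [4,5,6,8,13,17,10,9,14,15,16,11]
A[mid]=8<9: swap A[3],A[3]; lo=4,mid=4 → [4,5,6,8,13,17,10,9,14,15,16,11]
A[mid]=13>9: swap A[4],A[7]; hi=6 → [4,5,6,8,9,17,10,13,14,15,16,11]
A[mid]=9=9: mid=5
A[mid]=17>9: swap A[5],A[6]; hi=5 → [4,5,6,8,9,10,17,13,14,15,16,11]
A[mid]=10>9: swap A[5],A[5]; hi=4 → [4,5,6,8,9,10,17,13,14,15,16,11]
end: lo=4, hi=4; A = [4,5,6,8,9,10,17,13,14,15,16,11]

[4,5,6,8,9,10,17,13,14,15,16,11]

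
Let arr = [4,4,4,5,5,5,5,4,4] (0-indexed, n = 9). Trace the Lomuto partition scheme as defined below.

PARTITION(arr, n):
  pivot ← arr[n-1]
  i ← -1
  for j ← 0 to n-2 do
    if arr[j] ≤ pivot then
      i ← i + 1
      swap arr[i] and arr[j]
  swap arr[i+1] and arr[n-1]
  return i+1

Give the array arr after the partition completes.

[4,4,4,4,4,5,5,5,5]

pivot = arr[8] = 4; i = -1
j=0: arr[0]=4 ≤ 4 → i=0, swap arr[0],arr[0] (no change) → [4,4,4,5,5,5,5,4,4]
j=1: arr[1]=4 ≤ 4 → i=1, swap arr[1],arr[1] (no change) → [4,4,4,5,5,5,5,4,4]
j=2: arr[2]=4 ≤ 4 → i=2, swap arr[2],arr[2] (no change) → [4,4,4,5,5,5,5,4,4]
j=3: arr[3]=5 > 4 → no swap
j=4: arr[4]=5 > 4 → no swap
j=5: arr[5]=5 > 4 → no swap
j=6: arr[6]=5 > 4 → no swap
j=7: arr[7]=4 ≤ 4 → i=3, swap arr[3],arr[7] → [4,4,4,4,5,5,5,5,4]
final swap arr[4],arr[8] → [4,4,4,4,4,5,5,5,5]; return 4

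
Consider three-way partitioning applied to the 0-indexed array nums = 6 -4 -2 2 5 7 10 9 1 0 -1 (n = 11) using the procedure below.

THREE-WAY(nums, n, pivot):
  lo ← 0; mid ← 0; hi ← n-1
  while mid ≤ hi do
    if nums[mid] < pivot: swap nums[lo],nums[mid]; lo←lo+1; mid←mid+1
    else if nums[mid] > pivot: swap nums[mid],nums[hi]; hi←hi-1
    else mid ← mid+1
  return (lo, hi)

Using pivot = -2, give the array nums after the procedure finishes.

pivot = -2; lo=0, mid=0, hi=10
nums[mid]=6>-2: swap nums[0],nums[10]; hi=9 → -1 -4 -2 2 5 7 10 9 1 0 6
nums[mid]=-1>-2: swap nums[0],nums[9]; hi=8 → 0 -4 -2 2 5 7 10 9 1 -1 6
nums[mid]=0>-2: swap nums[0],nums[8]; hi=7 → 1 -4 -2 2 5 7 10 9 0 -1 6
nums[mid]=1>-2: swap nums[0],nums[7]; hi=6 → 9 -4 -2 2 5 7 10 1 0 -1 6
nums[mid]=9>-2: swap nums[0],nums[6]; hi=5 → 10 -4 -2 2 5 7 9 1 0 -1 6
nums[mid]=10>-2: swap nums[0],nums[5]; hi=4 → 7 -4 -2 2 5 10 9 1 0 -1 6
nums[mid]=7>-2: swap nums[0],nums[4]; hi=3 → 5 -4 -2 2 7 10 9 1 0 -1 6
nums[mid]=5>-2: swap nums[0],nums[3]; hi=2 → 2 -4 -2 5 7 10 9 1 0 -1 6
nums[mid]=2>-2: swap nums[0],nums[2]; hi=1 → -2 -4 2 5 7 10 9 1 0 -1 6
nums[mid]=-2=-2: mid=1
nums[mid]=-4<-2: swap nums[0],nums[1]; lo=1,mid=2 → -4 -2 2 5 7 10 9 1 0 -1 6
end: lo=1, hi=1; nums = -4 -2 2 5 7 10 9 1 0 -1 6

-4 -2 2 5 7 10 9 1 0 -1 6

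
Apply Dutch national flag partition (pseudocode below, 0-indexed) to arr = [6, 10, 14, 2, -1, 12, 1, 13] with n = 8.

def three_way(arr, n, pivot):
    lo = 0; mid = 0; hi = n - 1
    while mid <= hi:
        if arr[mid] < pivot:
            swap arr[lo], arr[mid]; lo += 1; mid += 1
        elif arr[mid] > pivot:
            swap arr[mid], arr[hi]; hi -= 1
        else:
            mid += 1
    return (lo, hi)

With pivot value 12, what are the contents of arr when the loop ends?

[6, 10, 1, 2, -1, 12, 13, 14]

pivot = 12; lo=0, mid=0, hi=7
arr[mid]=6<12: swap arr[0],arr[0]; lo=1,mid=1 → [6, 10, 14, 2, -1, 12, 1, 13]
arr[mid]=10<12: swap arr[1],arr[1]; lo=2,mid=2 → [6, 10, 14, 2, -1, 12, 1, 13]
arr[mid]=14>12: swap arr[2],arr[7]; hi=6 → [6, 10, 13, 2, -1, 12, 1, 14]
arr[mid]=13>12: swap arr[2],arr[6]; hi=5 → [6, 10, 1, 2, -1, 12, 13, 14]
arr[mid]=1<12: swap arr[2],arr[2]; lo=3,mid=3 → [6, 10, 1, 2, -1, 12, 13, 14]
arr[mid]=2<12: swap arr[3],arr[3]; lo=4,mid=4 → [6, 10, 1, 2, -1, 12, 13, 14]
arr[mid]=-1<12: swap arr[4],arr[4]; lo=5,mid=5 → [6, 10, 1, 2, -1, 12, 13, 14]
arr[mid]=12=12: mid=6
end: lo=5, hi=5; arr = [6, 10, 1, 2, -1, 12, 13, 14]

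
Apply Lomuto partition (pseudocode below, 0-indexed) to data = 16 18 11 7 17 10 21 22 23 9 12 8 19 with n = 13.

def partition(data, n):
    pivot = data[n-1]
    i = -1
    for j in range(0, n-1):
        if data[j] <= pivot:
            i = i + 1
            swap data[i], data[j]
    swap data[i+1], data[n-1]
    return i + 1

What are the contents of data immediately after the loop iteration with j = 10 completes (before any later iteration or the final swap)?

16 18 11 7 17 10 9 12 23 21 22 8 19

pivot=19, i=-1
j=0: 16≤19, i=0, swap(0,0) ⇒ 16 18 11 7 17 10 21 22 23 9 12 8 19
j=1: 18≤19, i=1, swap(1,1) ⇒ 16 18 11 7 17 10 21 22 23 9 12 8 19
j=2: 11≤19, i=2, swap(2,2) ⇒ 16 18 11 7 17 10 21 22 23 9 12 8 19
j=3: 7≤19, i=3, swap(3,3) ⇒ 16 18 11 7 17 10 21 22 23 9 12 8 19
j=4: 17≤19, i=4, swap(4,4) ⇒ 16 18 11 7 17 10 21 22 23 9 12 8 19
j=5: 10≤19, i=5, swap(5,5) ⇒ 16 18 11 7 17 10 21 22 23 9 12 8 19
j=6: 21>19, skip
j=7: 22>19, skip
j=8: 23>19, skip
j=9: 9≤19, i=6, swap(6,9) ⇒ 16 18 11 7 17 10 9 22 23 21 12 8 19
j=10: 12≤19, i=7, swap(7,10) ⇒ 16 18 11 7 17 10 9 12 23 21 22 8 19
(after j=10) data = 16 18 11 7 17 10 9 12 23 21 22 8 19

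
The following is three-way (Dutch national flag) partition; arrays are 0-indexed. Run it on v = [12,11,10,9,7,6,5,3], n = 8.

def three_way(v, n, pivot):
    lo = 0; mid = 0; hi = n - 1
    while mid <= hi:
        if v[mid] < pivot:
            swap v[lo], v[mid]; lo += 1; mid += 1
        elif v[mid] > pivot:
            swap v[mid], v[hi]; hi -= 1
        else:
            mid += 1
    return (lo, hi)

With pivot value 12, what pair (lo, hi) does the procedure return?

(7, 7)

lo=0 mid=0 hi=7
12=12: mid=1
11<12: swap(0,1), lo=1 mid=2 ⇒ [11,12,10,9,7,6,5,3]
10<12: swap(1,2), lo=2 mid=3 ⇒ [11,10,12,9,7,6,5,3]
9<12: swap(2,3), lo=3 mid=4 ⇒ [11,10,9,12,7,6,5,3]
7<12: swap(3,4), lo=4 mid=5 ⇒ [11,10,9,7,12,6,5,3]
6<12: swap(4,5), lo=5 mid=6 ⇒ [11,10,9,7,6,12,5,3]
5<12: swap(5,6), lo=6 mid=7 ⇒ [11,10,9,7,6,5,12,3]
3<12: swap(6,7), lo=7 mid=8 ⇒ [11,10,9,7,6,5,3,12]
done. lo=7 hi=7; v=[11,10,9,7,6,5,3,12]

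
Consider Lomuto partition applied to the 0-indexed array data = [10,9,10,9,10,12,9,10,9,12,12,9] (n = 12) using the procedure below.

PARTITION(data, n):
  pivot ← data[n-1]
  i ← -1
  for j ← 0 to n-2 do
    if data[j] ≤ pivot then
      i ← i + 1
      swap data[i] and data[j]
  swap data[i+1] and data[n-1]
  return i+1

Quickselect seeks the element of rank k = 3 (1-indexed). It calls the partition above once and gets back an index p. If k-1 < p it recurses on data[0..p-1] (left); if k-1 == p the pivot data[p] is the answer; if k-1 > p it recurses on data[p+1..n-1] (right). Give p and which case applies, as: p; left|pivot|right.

pivot = data[11] = 9; i = -1
j=0: data[0]=10 > 9 → no swap
j=1: data[1]=9 ≤ 9 → i=0, swap data[0],data[1] → [9,10,10,9,10,12,9,10,9,12,12,9]
j=2: data[2]=10 > 9 → no swap
j=3: data[3]=9 ≤ 9 → i=1, swap data[1],data[3] → [9,9,10,10,10,12,9,10,9,12,12,9]
j=4: data[4]=10 > 9 → no swap
j=5: data[5]=12 > 9 → no swap
j=6: data[6]=9 ≤ 9 → i=2, swap data[2],data[6] → [9,9,9,10,10,12,10,10,9,12,12,9]
j=7: data[7]=10 > 9 → no swap
j=8: data[8]=9 ≤ 9 → i=3, swap data[3],data[8] → [9,9,9,9,10,12,10,10,10,12,12,9]
j=9: data[9]=12 > 9 → no swap
j=10: data[10]=12 > 9 → no swap
final swap data[4],data[11] → [9,9,9,9,9,12,10,10,10,12,12,10]; return 4
p = 4; k-1 = 2 < 4 ⇒ left

4; left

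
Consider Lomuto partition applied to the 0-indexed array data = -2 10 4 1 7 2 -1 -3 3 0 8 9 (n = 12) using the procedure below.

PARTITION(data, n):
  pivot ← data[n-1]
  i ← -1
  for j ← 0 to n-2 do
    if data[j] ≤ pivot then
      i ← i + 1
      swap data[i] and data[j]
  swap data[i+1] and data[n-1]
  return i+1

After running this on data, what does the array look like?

-2 4 1 7 2 -1 -3 3 0 8 9 10

pivot = data[11] = 9; i = -1
j=0: data[0]=-2 ≤ 9 → i=0, swap data[0],data[0] (no change) → -2 10 4 1 7 2 -1 -3 3 0 8 9
j=1: data[1]=10 > 9 → no swap
j=2: data[2]=4 ≤ 9 → i=1, swap data[1],data[2] → -2 4 10 1 7 2 -1 -3 3 0 8 9
j=3: data[3]=1 ≤ 9 → i=2, swap data[2],data[3] → -2 4 1 10 7 2 -1 -3 3 0 8 9
j=4: data[4]=7 ≤ 9 → i=3, swap data[3],data[4] → -2 4 1 7 10 2 -1 -3 3 0 8 9
j=5: data[5]=2 ≤ 9 → i=4, swap data[4],data[5] → -2 4 1 7 2 10 -1 -3 3 0 8 9
j=6: data[6]=-1 ≤ 9 → i=5, swap data[5],data[6] → -2 4 1 7 2 -1 10 -3 3 0 8 9
j=7: data[7]=-3 ≤ 9 → i=6, swap data[6],data[7] → -2 4 1 7 2 -1 -3 10 3 0 8 9
j=8: data[8]=3 ≤ 9 → i=7, swap data[7],data[8] → -2 4 1 7 2 -1 -3 3 10 0 8 9
j=9: data[9]=0 ≤ 9 → i=8, swap data[8],data[9] → -2 4 1 7 2 -1 -3 3 0 10 8 9
j=10: data[10]=8 ≤ 9 → i=9, swap data[9],data[10] → -2 4 1 7 2 -1 -3 3 0 8 10 9
final swap data[10],data[11] → -2 4 1 7 2 -1 -3 3 0 8 9 10; return 10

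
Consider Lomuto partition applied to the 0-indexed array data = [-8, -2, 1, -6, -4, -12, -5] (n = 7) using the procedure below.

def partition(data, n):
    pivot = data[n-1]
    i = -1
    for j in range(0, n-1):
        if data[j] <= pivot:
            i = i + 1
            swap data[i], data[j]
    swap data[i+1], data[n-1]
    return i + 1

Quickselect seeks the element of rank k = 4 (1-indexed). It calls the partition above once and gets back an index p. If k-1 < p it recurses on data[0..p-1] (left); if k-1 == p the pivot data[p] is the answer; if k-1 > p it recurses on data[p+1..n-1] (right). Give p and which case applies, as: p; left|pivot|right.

3; pivot

pivot = data[6] = -5; i = -1
j=0: data[0]=-8 ≤ -5 → i=0, swap data[0],data[0] (no change) → [-8, -2, 1, -6, -4, -12, -5]
j=1: data[1]=-2 > -5 → no swap
j=2: data[2]=1 > -5 → no swap
j=3: data[3]=-6 ≤ -5 → i=1, swap data[1],data[3] → [-8, -6, 1, -2, -4, -12, -5]
j=4: data[4]=-4 > -5 → no swap
j=5: data[5]=-12 ≤ -5 → i=2, swap data[2],data[5] → [-8, -6, -12, -2, -4, 1, -5]
final swap data[3],data[6] → [-8, -6, -12, -5, -4, 1, -2]; return 3
p = 3; k-1 = 3 == 3 ⇒ pivot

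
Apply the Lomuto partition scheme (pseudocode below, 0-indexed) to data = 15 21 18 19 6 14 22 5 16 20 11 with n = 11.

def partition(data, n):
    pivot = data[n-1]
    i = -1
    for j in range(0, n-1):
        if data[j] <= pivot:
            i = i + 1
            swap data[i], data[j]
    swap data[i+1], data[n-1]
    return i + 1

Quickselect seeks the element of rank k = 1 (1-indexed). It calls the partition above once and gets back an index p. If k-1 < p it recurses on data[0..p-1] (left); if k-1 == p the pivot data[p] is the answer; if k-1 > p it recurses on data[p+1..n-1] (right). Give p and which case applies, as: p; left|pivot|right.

2; left

pivot=11, i=-1
j=0: 15>11, skip
j=1: 21>11, skip
j=2: 18>11, skip
j=3: 19>11, skip
j=4: 6≤11, i=0, swap(0,4) ⇒ 6 21 18 19 15 14 22 5 16 20 11
j=5: 14>11, skip
j=6: 22>11, skip
j=7: 5≤11, i=1, swap(1,7) ⇒ 6 5 18 19 15 14 22 21 16 20 11
j=8: 16>11, skip
j=9: 20>11, skip
swap(2,10) ⇒ 6 5 11 19 15 14 22 21 16 20 18; return 2
p = 2; k-1 = 0 < 2 ⇒ left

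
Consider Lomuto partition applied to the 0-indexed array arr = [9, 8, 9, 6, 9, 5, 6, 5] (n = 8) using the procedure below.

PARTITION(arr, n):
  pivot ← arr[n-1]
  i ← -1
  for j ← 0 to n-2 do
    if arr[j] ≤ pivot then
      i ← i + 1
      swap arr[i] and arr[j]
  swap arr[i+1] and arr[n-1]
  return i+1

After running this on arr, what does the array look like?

[5, 5, 9, 6, 9, 9, 6, 8]

pivot=5, i=-1
j=0: 9>5, skip
j=1: 8>5, skip
j=2: 9>5, skip
j=3: 6>5, skip
j=4: 9>5, skip
j=5: 5≤5, i=0, swap(0,5) ⇒ [5, 8, 9, 6, 9, 9, 6, 5]
j=6: 6>5, skip
swap(1,7) ⇒ [5, 5, 9, 6, 9, 9, 6, 8]; return 1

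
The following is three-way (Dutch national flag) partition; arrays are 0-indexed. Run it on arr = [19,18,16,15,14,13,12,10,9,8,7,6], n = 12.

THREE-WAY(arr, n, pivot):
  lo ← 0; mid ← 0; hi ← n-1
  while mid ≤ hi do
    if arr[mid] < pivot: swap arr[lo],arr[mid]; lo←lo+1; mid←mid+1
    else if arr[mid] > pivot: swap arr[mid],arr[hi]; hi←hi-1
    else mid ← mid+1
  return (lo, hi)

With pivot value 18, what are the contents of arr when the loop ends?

[6,16,15,14,13,12,10,9,8,7,18,19]

lo=0 mid=0 hi=11
19>18: swap(0,11), hi=10 ⇒ [6,18,16,15,14,13,12,10,9,8,7,19]
6<18: swap(0,0), lo=1 mid=1 ⇒ [6,18,16,15,14,13,12,10,9,8,7,19]
18=18: mid=2
16<18: swap(1,2), lo=2 mid=3 ⇒ [6,16,18,15,14,13,12,10,9,8,7,19]
15<18: swap(2,3), lo=3 mid=4 ⇒ [6,16,15,18,14,13,12,10,9,8,7,19]
14<18: swap(3,4), lo=4 mid=5 ⇒ [6,16,15,14,18,13,12,10,9,8,7,19]
13<18: swap(4,5), lo=5 mid=6 ⇒ [6,16,15,14,13,18,12,10,9,8,7,19]
12<18: swap(5,6), lo=6 mid=7 ⇒ [6,16,15,14,13,12,18,10,9,8,7,19]
10<18: swap(6,7), lo=7 mid=8 ⇒ [6,16,15,14,13,12,10,18,9,8,7,19]
9<18: swap(7,8), lo=8 mid=9 ⇒ [6,16,15,14,13,12,10,9,18,8,7,19]
8<18: swap(8,9), lo=9 mid=10 ⇒ [6,16,15,14,13,12,10,9,8,18,7,19]
7<18: swap(9,10), lo=10 mid=11 ⇒ [6,16,15,14,13,12,10,9,8,7,18,19]
done. lo=10 hi=10; arr=[6,16,15,14,13,12,10,9,8,7,18,19]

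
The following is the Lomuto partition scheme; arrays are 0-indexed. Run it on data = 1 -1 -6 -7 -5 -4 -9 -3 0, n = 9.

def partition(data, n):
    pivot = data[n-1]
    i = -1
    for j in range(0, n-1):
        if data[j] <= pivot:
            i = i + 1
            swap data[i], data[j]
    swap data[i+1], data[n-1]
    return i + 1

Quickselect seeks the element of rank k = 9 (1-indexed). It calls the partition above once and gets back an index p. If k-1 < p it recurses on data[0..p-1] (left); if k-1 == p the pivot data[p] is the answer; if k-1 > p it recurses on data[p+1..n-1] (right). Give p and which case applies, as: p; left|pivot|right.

7; right

pivot = data[8] = 0; i = -1
j=0: data[0]=1 > 0 → no swap
j=1: data[1]=-1 ≤ 0 → i=0, swap data[0],data[1] → -1 1 -6 -7 -5 -4 -9 -3 0
j=2: data[2]=-6 ≤ 0 → i=1, swap data[1],data[2] → -1 -6 1 -7 -5 -4 -9 -3 0
j=3: data[3]=-7 ≤ 0 → i=2, swap data[2],data[3] → -1 -6 -7 1 -5 -4 -9 -3 0
j=4: data[4]=-5 ≤ 0 → i=3, swap data[3],data[4] → -1 -6 -7 -5 1 -4 -9 -3 0
j=5: data[5]=-4 ≤ 0 → i=4, swap data[4],data[5] → -1 -6 -7 -5 -4 1 -9 -3 0
j=6: data[6]=-9 ≤ 0 → i=5, swap data[5],data[6] → -1 -6 -7 -5 -4 -9 1 -3 0
j=7: data[7]=-3 ≤ 0 → i=6, swap data[6],data[7] → -1 -6 -7 -5 -4 -9 -3 1 0
final swap data[7],data[8] → -1 -6 -7 -5 -4 -9 -3 0 1; return 7
p = 7; k-1 = 8 > 7 ⇒ right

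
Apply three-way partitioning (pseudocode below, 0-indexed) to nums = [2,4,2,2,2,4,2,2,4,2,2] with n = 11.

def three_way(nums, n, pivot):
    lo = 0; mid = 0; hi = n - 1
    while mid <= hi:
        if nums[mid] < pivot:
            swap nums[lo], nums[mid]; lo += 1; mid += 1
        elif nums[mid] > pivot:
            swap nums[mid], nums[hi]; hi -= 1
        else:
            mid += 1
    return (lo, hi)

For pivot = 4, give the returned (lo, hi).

lo=0 mid=0 hi=10
2<4: swap(0,0), lo=1 mid=1 ⇒ [2,4,2,2,2,4,2,2,4,2,2]
4=4: mid=2
2<4: swap(1,2), lo=2 mid=3 ⇒ [2,2,4,2,2,4,2,2,4,2,2]
2<4: swap(2,3), lo=3 mid=4 ⇒ [2,2,2,4,2,4,2,2,4,2,2]
2<4: swap(3,4), lo=4 mid=5 ⇒ [2,2,2,2,4,4,2,2,4,2,2]
4=4: mid=6
2<4: swap(4,6), lo=5 mid=7 ⇒ [2,2,2,2,2,4,4,2,4,2,2]
2<4: swap(5,7), lo=6 mid=8 ⇒ [2,2,2,2,2,2,4,4,4,2,2]
4=4: mid=9
2<4: swap(6,9), lo=7 mid=10 ⇒ [2,2,2,2,2,2,2,4,4,4,2]
2<4: swap(7,10), lo=8 mid=11 ⇒ [2,2,2,2,2,2,2,2,4,4,4]
done. lo=8 hi=10; nums=[2,2,2,2,2,2,2,2,4,4,4]

(8, 10)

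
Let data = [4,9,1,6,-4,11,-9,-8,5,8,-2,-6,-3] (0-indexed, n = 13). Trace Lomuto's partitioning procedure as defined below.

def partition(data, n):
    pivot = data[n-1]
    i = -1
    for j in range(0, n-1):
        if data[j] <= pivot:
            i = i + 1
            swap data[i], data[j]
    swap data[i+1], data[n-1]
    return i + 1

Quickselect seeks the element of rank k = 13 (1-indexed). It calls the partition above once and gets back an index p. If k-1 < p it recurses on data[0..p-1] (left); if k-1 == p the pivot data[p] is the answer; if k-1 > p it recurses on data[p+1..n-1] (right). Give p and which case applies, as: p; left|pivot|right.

4; right

pivot = data[12] = -3; i = -1
j=0: data[0]=4 > -3 → no swap
j=1: data[1]=9 > -3 → no swap
j=2: data[2]=1 > -3 → no swap
j=3: data[3]=6 > -3 → no swap
j=4: data[4]=-4 ≤ -3 → i=0, swap data[0],data[4] → [-4,9,1,6,4,11,-9,-8,5,8,-2,-6,-3]
j=5: data[5]=11 > -3 → no swap
j=6: data[6]=-9 ≤ -3 → i=1, swap data[1],data[6] → [-4,-9,1,6,4,11,9,-8,5,8,-2,-6,-3]
j=7: data[7]=-8 ≤ -3 → i=2, swap data[2],data[7] → [-4,-9,-8,6,4,11,9,1,5,8,-2,-6,-3]
j=8: data[8]=5 > -3 → no swap
j=9: data[9]=8 > -3 → no swap
j=10: data[10]=-2 > -3 → no swap
j=11: data[11]=-6 ≤ -3 → i=3, swap data[3],data[11] → [-4,-9,-8,-6,4,11,9,1,5,8,-2,6,-3]
final swap data[4],data[12] → [-4,-9,-8,-6,-3,11,9,1,5,8,-2,6,4]; return 4
p = 4; k-1 = 12 > 4 ⇒ right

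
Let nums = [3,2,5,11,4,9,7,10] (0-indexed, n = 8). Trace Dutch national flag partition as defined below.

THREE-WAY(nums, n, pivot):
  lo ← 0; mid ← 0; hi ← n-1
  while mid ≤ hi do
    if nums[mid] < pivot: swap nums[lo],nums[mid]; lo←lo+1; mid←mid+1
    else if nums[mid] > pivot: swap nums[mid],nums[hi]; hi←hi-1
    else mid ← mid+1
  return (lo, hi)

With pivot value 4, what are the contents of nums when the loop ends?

[3,2,4,11,9,7,10,5]

lo=0 mid=0 hi=7
3<4: swap(0,0), lo=1 mid=1 ⇒ [3,2,5,11,4,9,7,10]
2<4: swap(1,1), lo=2 mid=2 ⇒ [3,2,5,11,4,9,7,10]
5>4: swap(2,7), hi=6 ⇒ [3,2,10,11,4,9,7,5]
10>4: swap(2,6), hi=5 ⇒ [3,2,7,11,4,9,10,5]
7>4: swap(2,5), hi=4 ⇒ [3,2,9,11,4,7,10,5]
9>4: swap(2,4), hi=3 ⇒ [3,2,4,11,9,7,10,5]
4=4: mid=3
11>4: swap(3,3), hi=2 ⇒ [3,2,4,11,9,7,10,5]
done. lo=2 hi=2; nums=[3,2,4,11,9,7,10,5]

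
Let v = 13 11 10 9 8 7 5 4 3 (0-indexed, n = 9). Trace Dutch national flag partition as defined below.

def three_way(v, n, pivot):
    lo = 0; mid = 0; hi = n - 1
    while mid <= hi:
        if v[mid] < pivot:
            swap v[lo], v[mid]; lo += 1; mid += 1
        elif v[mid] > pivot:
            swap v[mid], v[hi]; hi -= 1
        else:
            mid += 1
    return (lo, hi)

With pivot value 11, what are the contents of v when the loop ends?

lo=0 mid=0 hi=8
13>11: swap(0,8), hi=7 ⇒ 3 11 10 9 8 7 5 4 13
3<11: swap(0,0), lo=1 mid=1 ⇒ 3 11 10 9 8 7 5 4 13
11=11: mid=2
10<11: swap(1,2), lo=2 mid=3 ⇒ 3 10 11 9 8 7 5 4 13
9<11: swap(2,3), lo=3 mid=4 ⇒ 3 10 9 11 8 7 5 4 13
8<11: swap(3,4), lo=4 mid=5 ⇒ 3 10 9 8 11 7 5 4 13
7<11: swap(4,5), lo=5 mid=6 ⇒ 3 10 9 8 7 11 5 4 13
5<11: swap(5,6), lo=6 mid=7 ⇒ 3 10 9 8 7 5 11 4 13
4<11: swap(6,7), lo=7 mid=8 ⇒ 3 10 9 8 7 5 4 11 13
done. lo=7 hi=7; v=3 10 9 8 7 5 4 11 13

3 10 9 8 7 5 4 11 13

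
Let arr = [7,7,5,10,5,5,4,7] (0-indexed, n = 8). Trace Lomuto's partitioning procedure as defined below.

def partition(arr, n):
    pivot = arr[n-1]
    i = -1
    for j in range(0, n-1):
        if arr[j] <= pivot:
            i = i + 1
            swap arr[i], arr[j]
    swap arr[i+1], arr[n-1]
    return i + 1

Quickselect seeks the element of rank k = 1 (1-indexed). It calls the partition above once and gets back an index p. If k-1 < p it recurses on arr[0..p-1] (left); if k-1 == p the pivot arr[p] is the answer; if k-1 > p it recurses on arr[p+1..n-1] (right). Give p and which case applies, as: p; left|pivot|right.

pivot = arr[7] = 7; i = -1
j=0: arr[0]=7 ≤ 7 → i=0, swap arr[0],arr[0] (no change) → [7,7,5,10,5,5,4,7]
j=1: arr[1]=7 ≤ 7 → i=1, swap arr[1],arr[1] (no change) → [7,7,5,10,5,5,4,7]
j=2: arr[2]=5 ≤ 7 → i=2, swap arr[2],arr[2] (no change) → [7,7,5,10,5,5,4,7]
j=3: arr[3]=10 > 7 → no swap
j=4: arr[4]=5 ≤ 7 → i=3, swap arr[3],arr[4] → [7,7,5,5,10,5,4,7]
j=5: arr[5]=5 ≤ 7 → i=4, swap arr[4],arr[5] → [7,7,5,5,5,10,4,7]
j=6: arr[6]=4 ≤ 7 → i=5, swap arr[5],arr[6] → [7,7,5,5,5,4,10,7]
final swap arr[6],arr[7] → [7,7,5,5,5,4,7,10]; return 6
p = 6; k-1 = 0 < 6 ⇒ left

6; left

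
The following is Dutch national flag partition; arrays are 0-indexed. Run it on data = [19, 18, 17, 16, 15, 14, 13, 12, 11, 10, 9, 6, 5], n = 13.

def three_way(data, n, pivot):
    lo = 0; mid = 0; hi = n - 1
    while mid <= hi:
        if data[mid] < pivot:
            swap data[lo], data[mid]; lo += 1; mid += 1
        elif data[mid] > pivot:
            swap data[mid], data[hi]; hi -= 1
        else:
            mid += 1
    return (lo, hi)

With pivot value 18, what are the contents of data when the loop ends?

[5, 17, 16, 15, 14, 13, 12, 11, 10, 9, 6, 18, 19]

pivot = 18; lo=0, mid=0, hi=12
data[mid]=19>18: swap data[0],data[12]; hi=11 → [5, 18, 17, 16, 15, 14, 13, 12, 11, 10, 9, 6, 19]
data[mid]=5<18: swap data[0],data[0]; lo=1,mid=1 → [5, 18, 17, 16, 15, 14, 13, 12, 11, 10, 9, 6, 19]
data[mid]=18=18: mid=2
data[mid]=17<18: swap data[1],data[2]; lo=2,mid=3 → [5, 17, 18, 16, 15, 14, 13, 12, 11, 10, 9, 6, 19]
data[mid]=16<18: swap data[2],data[3]; lo=3,mid=4 → [5, 17, 16, 18, 15, 14, 13, 12, 11, 10, 9, 6, 19]
data[mid]=15<18: swap data[3],data[4]; lo=4,mid=5 → [5, 17, 16, 15, 18, 14, 13, 12, 11, 10, 9, 6, 19]
data[mid]=14<18: swap data[4],data[5]; lo=5,mid=6 → [5, 17, 16, 15, 14, 18, 13, 12, 11, 10, 9, 6, 19]
data[mid]=13<18: swap data[5],data[6]; lo=6,mid=7 → [5, 17, 16, 15, 14, 13, 18, 12, 11, 10, 9, 6, 19]
data[mid]=12<18: swap data[6],data[7]; lo=7,mid=8 → [5, 17, 16, 15, 14, 13, 12, 18, 11, 10, 9, 6, 19]
data[mid]=11<18: swap data[7],data[8]; lo=8,mid=9 → [5, 17, 16, 15, 14, 13, 12, 11, 18, 10, 9, 6, 19]
data[mid]=10<18: swap data[8],data[9]; lo=9,mid=10 → [5, 17, 16, 15, 14, 13, 12, 11, 10, 18, 9, 6, 19]
data[mid]=9<18: swap data[9],data[10]; lo=10,mid=11 → [5, 17, 16, 15, 14, 13, 12, 11, 10, 9, 18, 6, 19]
data[mid]=6<18: swap data[10],data[11]; lo=11,mid=12 → [5, 17, 16, 15, 14, 13, 12, 11, 10, 9, 6, 18, 19]
end: lo=11, hi=11; data = [5, 17, 16, 15, 14, 13, 12, 11, 10, 9, 6, 18, 19]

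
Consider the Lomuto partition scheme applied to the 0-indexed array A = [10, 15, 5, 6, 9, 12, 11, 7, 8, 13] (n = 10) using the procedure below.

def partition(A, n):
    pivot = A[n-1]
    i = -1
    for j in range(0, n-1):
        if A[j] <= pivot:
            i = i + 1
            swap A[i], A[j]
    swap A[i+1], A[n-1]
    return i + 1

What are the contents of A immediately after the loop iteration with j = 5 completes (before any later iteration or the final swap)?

[10, 5, 6, 9, 12, 15, 11, 7, 8, 13]

pivot=13, i=-1
j=0: 10≤13, i=0, swap(0,0) ⇒ [10, 15, 5, 6, 9, 12, 11, 7, 8, 13]
j=1: 15>13, skip
j=2: 5≤13, i=1, swap(1,2) ⇒ [10, 5, 15, 6, 9, 12, 11, 7, 8, 13]
j=3: 6≤13, i=2, swap(2,3) ⇒ [10, 5, 6, 15, 9, 12, 11, 7, 8, 13]
j=4: 9≤13, i=3, swap(3,4) ⇒ [10, 5, 6, 9, 15, 12, 11, 7, 8, 13]
j=5: 12≤13, i=4, swap(4,5) ⇒ [10, 5, 6, 9, 12, 15, 11, 7, 8, 13]
(after j=5) A = [10, 5, 6, 9, 12, 15, 11, 7, 8, 13]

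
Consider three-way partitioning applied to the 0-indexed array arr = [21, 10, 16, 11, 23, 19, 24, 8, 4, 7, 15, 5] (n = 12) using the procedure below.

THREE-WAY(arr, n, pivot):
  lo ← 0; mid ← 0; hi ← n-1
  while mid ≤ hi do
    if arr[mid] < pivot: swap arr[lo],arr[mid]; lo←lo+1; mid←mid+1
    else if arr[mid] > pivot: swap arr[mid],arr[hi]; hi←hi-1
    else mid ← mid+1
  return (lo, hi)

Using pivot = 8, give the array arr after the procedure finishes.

pivot = 8; lo=0, mid=0, hi=11
arr[mid]=21>8: swap arr[0],arr[11]; hi=10 → [5, 10, 16, 11, 23, 19, 24, 8, 4, 7, 15, 21]
arr[mid]=5<8: swap arr[0],arr[0]; lo=1,mid=1 → [5, 10, 16, 11, 23, 19, 24, 8, 4, 7, 15, 21]
arr[mid]=10>8: swap arr[1],arr[10]; hi=9 → [5, 15, 16, 11, 23, 19, 24, 8, 4, 7, 10, 21]
arr[mid]=15>8: swap arr[1],arr[9]; hi=8 → [5, 7, 16, 11, 23, 19, 24, 8, 4, 15, 10, 21]
arr[mid]=7<8: swap arr[1],arr[1]; lo=2,mid=2 → [5, 7, 16, 11, 23, 19, 24, 8, 4, 15, 10, 21]
arr[mid]=16>8: swap arr[2],arr[8]; hi=7 → [5, 7, 4, 11, 23, 19, 24, 8, 16, 15, 10, 21]
arr[mid]=4<8: swap arr[2],arr[2]; lo=3,mid=3 → [5, 7, 4, 11, 23, 19, 24, 8, 16, 15, 10, 21]
arr[mid]=11>8: swap arr[3],arr[7]; hi=6 → [5, 7, 4, 8, 23, 19, 24, 11, 16, 15, 10, 21]
arr[mid]=8=8: mid=4
arr[mid]=23>8: swap arr[4],arr[6]; hi=5 → [5, 7, 4, 8, 24, 19, 23, 11, 16, 15, 10, 21]
arr[mid]=24>8: swap arr[4],arr[5]; hi=4 → [5, 7, 4, 8, 19, 24, 23, 11, 16, 15, 10, 21]
arr[mid]=19>8: swap arr[4],arr[4]; hi=3 → [5, 7, 4, 8, 19, 24, 23, 11, 16, 15, 10, 21]
end: lo=3, hi=3; arr = [5, 7, 4, 8, 19, 24, 23, 11, 16, 15, 10, 21]

[5, 7, 4, 8, 19, 24, 23, 11, 16, 15, 10, 21]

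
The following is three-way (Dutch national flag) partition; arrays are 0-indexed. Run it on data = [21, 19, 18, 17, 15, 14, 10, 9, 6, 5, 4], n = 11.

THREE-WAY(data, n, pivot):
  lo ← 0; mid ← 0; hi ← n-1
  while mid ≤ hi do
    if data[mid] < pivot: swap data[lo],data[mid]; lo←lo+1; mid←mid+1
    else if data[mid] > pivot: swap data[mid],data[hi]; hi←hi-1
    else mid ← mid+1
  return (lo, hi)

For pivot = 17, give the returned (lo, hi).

(7, 7)

lo=0 mid=0 hi=10
21>17: swap(0,10), hi=9 ⇒ [4, 19, 18, 17, 15, 14, 10, 9, 6, 5, 21]
4<17: swap(0,0), lo=1 mid=1 ⇒ [4, 19, 18, 17, 15, 14, 10, 9, 6, 5, 21]
19>17: swap(1,9), hi=8 ⇒ [4, 5, 18, 17, 15, 14, 10, 9, 6, 19, 21]
5<17: swap(1,1), lo=2 mid=2 ⇒ [4, 5, 18, 17, 15, 14, 10, 9, 6, 19, 21]
18>17: swap(2,8), hi=7 ⇒ [4, 5, 6, 17, 15, 14, 10, 9, 18, 19, 21]
6<17: swap(2,2), lo=3 mid=3 ⇒ [4, 5, 6, 17, 15, 14, 10, 9, 18, 19, 21]
17=17: mid=4
15<17: swap(3,4), lo=4 mid=5 ⇒ [4, 5, 6, 15, 17, 14, 10, 9, 18, 19, 21]
14<17: swap(4,5), lo=5 mid=6 ⇒ [4, 5, 6, 15, 14, 17, 10, 9, 18, 19, 21]
10<17: swap(5,6), lo=6 mid=7 ⇒ [4, 5, 6, 15, 14, 10, 17, 9, 18, 19, 21]
9<17: swap(6,7), lo=7 mid=8 ⇒ [4, 5, 6, 15, 14, 10, 9, 17, 18, 19, 21]
done. lo=7 hi=7; data=[4, 5, 6, 15, 14, 10, 9, 17, 18, 19, 21]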